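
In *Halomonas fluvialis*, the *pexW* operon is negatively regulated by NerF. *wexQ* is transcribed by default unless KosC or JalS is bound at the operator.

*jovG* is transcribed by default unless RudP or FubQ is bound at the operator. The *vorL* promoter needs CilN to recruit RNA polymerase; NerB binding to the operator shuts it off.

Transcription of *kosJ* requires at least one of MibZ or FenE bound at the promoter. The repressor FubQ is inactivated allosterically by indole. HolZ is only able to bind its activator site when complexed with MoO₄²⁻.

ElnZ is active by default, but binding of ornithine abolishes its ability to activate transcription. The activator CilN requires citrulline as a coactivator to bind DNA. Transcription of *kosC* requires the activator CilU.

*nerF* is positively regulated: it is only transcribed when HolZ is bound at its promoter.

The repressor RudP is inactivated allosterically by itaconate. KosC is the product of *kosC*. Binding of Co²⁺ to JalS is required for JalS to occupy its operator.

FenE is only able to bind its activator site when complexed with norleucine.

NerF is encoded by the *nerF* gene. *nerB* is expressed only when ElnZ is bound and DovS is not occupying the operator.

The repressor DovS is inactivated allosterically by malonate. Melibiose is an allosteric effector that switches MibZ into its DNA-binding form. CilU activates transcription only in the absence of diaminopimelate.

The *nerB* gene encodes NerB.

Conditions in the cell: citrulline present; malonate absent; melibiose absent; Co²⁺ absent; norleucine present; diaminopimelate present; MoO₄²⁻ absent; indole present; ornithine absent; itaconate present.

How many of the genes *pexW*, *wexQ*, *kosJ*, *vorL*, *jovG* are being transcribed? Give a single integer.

MoO₄²⁻ is absent, so HolZ is inactive.
Required activator HolZ is absent, so *nerF* is not transcribed.
So NerF is not produced.
With no repressor bound, *pexW* is transcribed.
→ *pexW* is ON.
Diaminopimelate is present, so CilU is inactive.
Required activator CilU is absent, so *kosC* is not transcribed.
So KosC is not produced.
Co²⁺ is absent, so JalS is inactive.
With no repressor bound, *wexQ* is transcribed.
→ *wexQ* is ON.
Melibiose is absent, so MibZ is inactive.
Norleucine is present, so FenE is active.
Activator FenE is present, so *kosJ* is transcribed.
→ *kosJ* is ON.
Citrulline is present, so CilN is active.
Malonate is absent, so DovS is active.
Ornithine is absent, so ElnZ is active.
With repressor DovS bound, *nerB* is not transcribed.
So NerB is not produced.
No repressor is bound and CilN is active, so *vorL* is transcribed.
→ *vorL* is ON.
Itaconate is present, so RudP is inactive.
Indole is present, so FubQ is inactive.
With no repressor bound, *jovG* is transcribed.
→ *jovG* is ON.
5 of the 5 genes are transcribed.

5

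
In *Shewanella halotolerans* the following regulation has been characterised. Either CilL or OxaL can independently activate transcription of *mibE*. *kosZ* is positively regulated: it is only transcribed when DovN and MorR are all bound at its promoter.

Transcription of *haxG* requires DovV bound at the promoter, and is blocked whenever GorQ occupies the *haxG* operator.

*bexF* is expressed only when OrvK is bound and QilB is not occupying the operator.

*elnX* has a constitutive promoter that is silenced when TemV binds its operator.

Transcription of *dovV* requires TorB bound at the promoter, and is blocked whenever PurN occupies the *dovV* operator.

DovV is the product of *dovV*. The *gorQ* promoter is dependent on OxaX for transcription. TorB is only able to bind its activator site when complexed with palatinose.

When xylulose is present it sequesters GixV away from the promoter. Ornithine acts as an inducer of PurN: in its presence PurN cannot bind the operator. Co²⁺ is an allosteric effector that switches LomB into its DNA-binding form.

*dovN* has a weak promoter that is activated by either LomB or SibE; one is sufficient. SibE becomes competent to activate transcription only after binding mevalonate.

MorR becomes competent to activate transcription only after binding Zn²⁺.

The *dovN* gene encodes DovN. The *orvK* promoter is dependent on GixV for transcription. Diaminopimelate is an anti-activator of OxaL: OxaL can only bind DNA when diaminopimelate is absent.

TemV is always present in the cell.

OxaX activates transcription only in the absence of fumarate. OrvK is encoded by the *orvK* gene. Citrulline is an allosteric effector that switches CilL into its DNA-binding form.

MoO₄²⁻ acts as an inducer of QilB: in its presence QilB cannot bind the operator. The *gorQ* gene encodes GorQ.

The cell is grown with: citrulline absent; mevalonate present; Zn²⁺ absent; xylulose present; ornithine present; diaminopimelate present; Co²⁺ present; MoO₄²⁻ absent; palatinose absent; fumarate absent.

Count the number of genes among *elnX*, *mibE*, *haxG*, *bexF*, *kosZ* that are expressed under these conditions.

TemV is produced constitutively and is active.
With repressor TemV bound, *elnX* is not transcribed.
→ *elnX* is OFF.
Citrulline is absent, so CilL is inactive.
Diaminopimelate is present, so OxaL is inactive.
No activator is available at the *mibE* promoter, so *mibE* is not transcribed.
→ *mibE* is OFF.
Fumarate is absent, so OxaX is active.
No repressor is bound and OxaX is active, so *gorQ* is transcribed.
So GorQ is produced and active.
Palatinose is absent, so TorB is inactive.
Ornithine is present, so PurN is inactive.
Required activator TorB is absent, so *dovV* is not transcribed.
So DovV is not produced.
With repressor GorQ bound, *haxG* is not transcribed.
→ *haxG* is OFF.
MoO₄²⁻ is absent, so QilB is active.
Xylulose is present, so GixV is inactive.
Required activator GixV is absent, so *orvK* is not transcribed.
So OrvK is not produced.
With repressor QilB bound, *bexF* is not transcribed.
→ *bexF* is OFF.
Co²⁺ is present, so LomB is active.
Mevalonate is present, so SibE is active.
Activator LomB is present, so *dovN* is transcribed.
So DovN is produced and active.
Zn²⁺ is absent, so MorR is inactive.
Required activator MorR is absent, so *kosZ* is not transcribed.
→ *kosZ* is OFF.
0 of the 5 genes are transcribed.

0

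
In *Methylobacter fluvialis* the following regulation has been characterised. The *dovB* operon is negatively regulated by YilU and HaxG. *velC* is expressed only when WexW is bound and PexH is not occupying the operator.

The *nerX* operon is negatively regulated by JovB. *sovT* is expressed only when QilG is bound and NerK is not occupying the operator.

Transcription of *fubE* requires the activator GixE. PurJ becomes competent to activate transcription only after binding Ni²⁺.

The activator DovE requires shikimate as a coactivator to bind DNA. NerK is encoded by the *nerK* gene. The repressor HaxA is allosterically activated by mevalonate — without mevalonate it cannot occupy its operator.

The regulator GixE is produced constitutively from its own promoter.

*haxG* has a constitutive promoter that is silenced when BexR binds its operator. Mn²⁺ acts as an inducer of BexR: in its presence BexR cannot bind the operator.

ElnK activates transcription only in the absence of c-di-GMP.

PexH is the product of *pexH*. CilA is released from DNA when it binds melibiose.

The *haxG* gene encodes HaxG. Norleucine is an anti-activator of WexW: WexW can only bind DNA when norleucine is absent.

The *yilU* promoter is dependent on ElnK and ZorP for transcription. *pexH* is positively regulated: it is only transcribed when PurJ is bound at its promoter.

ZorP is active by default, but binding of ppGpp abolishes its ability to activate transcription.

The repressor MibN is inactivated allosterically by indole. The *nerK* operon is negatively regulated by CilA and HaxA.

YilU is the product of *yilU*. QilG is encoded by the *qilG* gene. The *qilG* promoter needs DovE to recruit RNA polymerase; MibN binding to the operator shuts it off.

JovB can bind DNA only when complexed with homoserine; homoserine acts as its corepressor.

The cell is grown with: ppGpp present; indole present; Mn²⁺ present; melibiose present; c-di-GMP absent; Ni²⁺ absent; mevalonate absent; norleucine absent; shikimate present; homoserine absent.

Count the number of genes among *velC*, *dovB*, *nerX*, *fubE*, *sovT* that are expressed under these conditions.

3

Ni²⁺ is absent, so PurJ is inactive.
Required activator PurJ is absent, so *pexH* is not transcribed.
So PexH is not produced.
Norleucine is absent, so WexW is active.
No repressor is bound and WexW is active, so *velC* is transcribed.
→ *velC* is ON.
c-di-GMP is absent, so ElnK is active.
ppGpp is present, so ZorP is inactive.
Required activator ZorP is absent, so *yilU* is not transcribed.
So YilU is not produced.
Mn²⁺ is present, so BexR is inactive.
With no repressor bound, *haxG* is transcribed.
So HaxG is produced and active.
With repressor HaxG bound, *dovB* is not transcribed.
→ *dovB* is OFF.
Homoserine is absent, so JovB is inactive.
With no repressor bound, *nerX* is transcribed.
→ *nerX* is ON.
GixE is produced constitutively and is active.
No repressor is bound and GixE is active, so *fubE* is transcribed.
→ *fubE* is ON.
Melibiose is present, so CilA is inactive.
Mevalonate is absent, so HaxA is inactive.
With no repressor bound, *nerK* is transcribed.
So NerK is produced and active.
Shikimate is present, so DovE is active.
Indole is present, so MibN is inactive.
No repressor is bound and DovE is active, so *qilG* is transcribed.
So QilG is produced and active.
With repressor NerK bound, *sovT* is not transcribed.
→ *sovT* is OFF.
3 of the 5 genes are transcribed.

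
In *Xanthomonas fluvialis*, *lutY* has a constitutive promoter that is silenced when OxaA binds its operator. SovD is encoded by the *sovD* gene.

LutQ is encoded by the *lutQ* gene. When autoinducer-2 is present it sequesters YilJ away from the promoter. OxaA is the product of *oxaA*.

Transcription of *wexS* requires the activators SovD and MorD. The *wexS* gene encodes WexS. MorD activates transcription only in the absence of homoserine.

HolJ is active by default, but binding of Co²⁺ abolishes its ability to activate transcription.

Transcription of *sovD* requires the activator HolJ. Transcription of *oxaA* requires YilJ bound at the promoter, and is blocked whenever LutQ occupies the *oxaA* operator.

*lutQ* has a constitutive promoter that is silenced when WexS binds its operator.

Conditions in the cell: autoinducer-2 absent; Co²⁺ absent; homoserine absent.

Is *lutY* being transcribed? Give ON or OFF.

OFF

Co²⁺ is absent, so HolJ is active.
No repressor is bound and HolJ is active, so *sovD* is transcribed.
So SovD is produced and active.
Homoserine is absent, so MorD is active.
No repressor is bound and SovD and MorD are active, so *wexS* is transcribed.
So WexS is produced and active.
With repressor WexS bound, *lutQ* is not transcribed.
So LutQ is not produced.
Autoinducer-2 is absent, so YilJ is active.
No repressor is bound and YilJ is active, so *oxaA* is transcribed.
So OxaA is produced and active.
With repressor OxaA bound, *lutY* is not transcribed.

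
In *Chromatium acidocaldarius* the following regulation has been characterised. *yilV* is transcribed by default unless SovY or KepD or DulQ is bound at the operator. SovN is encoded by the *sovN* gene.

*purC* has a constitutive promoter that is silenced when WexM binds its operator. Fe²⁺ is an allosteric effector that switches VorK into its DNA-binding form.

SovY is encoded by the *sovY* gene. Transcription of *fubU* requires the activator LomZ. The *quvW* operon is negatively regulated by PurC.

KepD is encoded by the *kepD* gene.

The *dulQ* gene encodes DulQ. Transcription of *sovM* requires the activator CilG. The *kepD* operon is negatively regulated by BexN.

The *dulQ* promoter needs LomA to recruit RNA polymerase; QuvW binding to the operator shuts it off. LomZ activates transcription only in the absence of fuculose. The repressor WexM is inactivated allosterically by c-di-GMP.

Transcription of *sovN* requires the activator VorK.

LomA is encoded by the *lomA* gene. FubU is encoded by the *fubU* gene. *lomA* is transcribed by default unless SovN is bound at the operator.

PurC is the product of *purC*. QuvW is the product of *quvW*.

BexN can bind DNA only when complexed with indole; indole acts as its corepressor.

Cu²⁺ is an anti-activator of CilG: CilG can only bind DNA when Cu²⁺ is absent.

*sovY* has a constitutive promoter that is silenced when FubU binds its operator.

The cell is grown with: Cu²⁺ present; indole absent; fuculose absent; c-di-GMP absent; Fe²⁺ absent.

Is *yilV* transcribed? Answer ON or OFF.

Fuculose is absent, so LomZ is active.
No repressor is bound and LomZ is active, so *fubU* is transcribed.
So FubU is produced and active.
With repressor FubU bound, *sovY* is not transcribed.
So SovY is not produced.
Indole is absent, so BexN is inactive.
With no repressor bound, *kepD* is transcribed.
So KepD is produced and active.
Fe²⁺ is absent, so VorK is inactive.
Required activator VorK is absent, so *sovN* is not transcribed.
So SovN is not produced.
With no repressor bound, *lomA* is transcribed.
So LomA is produced and active.
c-di-GMP is absent, so WexM is active.
With repressor WexM bound, *purC* is not transcribed.
So PurC is not produced.
With no repressor bound, *quvW* is transcribed.
So QuvW is produced and active.
With repressor QuvW bound, *dulQ* is not transcribed.
So DulQ is not produced.
With repressor KepD bound, *yilV* is not transcribed.

OFF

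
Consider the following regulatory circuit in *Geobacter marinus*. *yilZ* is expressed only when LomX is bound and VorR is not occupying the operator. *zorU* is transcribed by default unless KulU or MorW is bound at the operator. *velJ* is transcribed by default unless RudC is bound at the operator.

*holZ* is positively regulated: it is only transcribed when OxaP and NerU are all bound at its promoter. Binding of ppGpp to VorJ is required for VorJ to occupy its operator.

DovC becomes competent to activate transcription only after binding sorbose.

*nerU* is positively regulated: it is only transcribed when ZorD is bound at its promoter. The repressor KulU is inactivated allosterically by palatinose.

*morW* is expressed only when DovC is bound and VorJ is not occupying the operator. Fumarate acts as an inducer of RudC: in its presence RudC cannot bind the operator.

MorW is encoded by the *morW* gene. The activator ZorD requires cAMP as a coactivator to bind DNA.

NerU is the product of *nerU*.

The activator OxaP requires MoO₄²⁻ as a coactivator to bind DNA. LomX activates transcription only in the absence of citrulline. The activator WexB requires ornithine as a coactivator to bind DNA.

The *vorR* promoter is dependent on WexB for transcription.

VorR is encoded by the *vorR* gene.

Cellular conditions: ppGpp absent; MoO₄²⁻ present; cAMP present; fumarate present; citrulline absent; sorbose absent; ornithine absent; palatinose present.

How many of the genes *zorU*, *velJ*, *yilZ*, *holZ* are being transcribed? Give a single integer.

4

Palatinose is present, so KulU is inactive.
ppGpp is absent, so VorJ is inactive.
Sorbose is absent, so DovC is inactive.
Required activator DovC is absent, so *morW* is not transcribed.
So MorW is not produced.
With no repressor bound, *zorU* is transcribed.
→ *zorU* is ON.
Fumarate is present, so RudC is inactive.
With no repressor bound, *velJ* is transcribed.
→ *velJ* is ON.
Ornithine is absent, so WexB is inactive.
Required activator WexB is absent, so *vorR* is not transcribed.
So VorR is not produced.
Citrulline is absent, so LomX is active.
No repressor is bound and LomX is active, so *yilZ* is transcribed.
→ *yilZ* is ON.
MoO₄²⁻ is present, so OxaP is active.
cAMP is present, so ZorD is active.
No repressor is bound and ZorD is active, so *nerU* is transcribed.
So NerU is produced and active.
No repressor is bound and OxaP and NerU are active, so *holZ* is transcribed.
→ *holZ* is ON.
4 of the 4 genes are transcribed.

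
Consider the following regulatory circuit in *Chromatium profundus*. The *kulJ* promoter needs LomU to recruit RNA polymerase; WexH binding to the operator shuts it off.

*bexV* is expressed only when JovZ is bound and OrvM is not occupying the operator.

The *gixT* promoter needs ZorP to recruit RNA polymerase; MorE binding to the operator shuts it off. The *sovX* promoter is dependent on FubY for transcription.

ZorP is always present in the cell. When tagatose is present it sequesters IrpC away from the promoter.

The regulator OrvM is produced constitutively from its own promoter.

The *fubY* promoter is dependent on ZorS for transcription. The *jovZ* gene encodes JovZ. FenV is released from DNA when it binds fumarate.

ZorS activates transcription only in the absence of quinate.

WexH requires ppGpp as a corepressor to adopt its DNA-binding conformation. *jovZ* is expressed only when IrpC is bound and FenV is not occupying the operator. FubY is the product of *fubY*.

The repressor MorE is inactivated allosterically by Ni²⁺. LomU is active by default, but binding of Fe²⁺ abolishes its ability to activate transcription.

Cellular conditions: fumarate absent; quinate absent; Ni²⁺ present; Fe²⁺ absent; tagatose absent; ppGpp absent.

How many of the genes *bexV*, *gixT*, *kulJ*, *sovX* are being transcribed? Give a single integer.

3

OrvM is produced constitutively and is active.
Fumarate is absent, so FenV is active.
Tagatose is absent, so IrpC is active.
With repressor FenV bound, *jovZ* is not transcribed.
So JovZ is not produced.
With repressor OrvM bound, *bexV* is not transcribed.
→ *bexV* is OFF.
ZorP is produced constitutively and is active.
Ni²⁺ is present, so MorE is inactive.
No repressor is bound and ZorP is active, so *gixT* is transcribed.
→ *gixT* is ON.
Fe²⁺ is absent, so LomU is active.
ppGpp is absent, so WexH is inactive.
No repressor is bound and LomU is active, so *kulJ* is transcribed.
→ *kulJ* is ON.
Quinate is absent, so ZorS is active.
No repressor is bound and ZorS is active, so *fubY* is transcribed.
So FubY is produced and active.
No repressor is bound and FubY is active, so *sovX* is transcribed.
→ *sovX* is ON.
3 of the 4 genes are transcribed.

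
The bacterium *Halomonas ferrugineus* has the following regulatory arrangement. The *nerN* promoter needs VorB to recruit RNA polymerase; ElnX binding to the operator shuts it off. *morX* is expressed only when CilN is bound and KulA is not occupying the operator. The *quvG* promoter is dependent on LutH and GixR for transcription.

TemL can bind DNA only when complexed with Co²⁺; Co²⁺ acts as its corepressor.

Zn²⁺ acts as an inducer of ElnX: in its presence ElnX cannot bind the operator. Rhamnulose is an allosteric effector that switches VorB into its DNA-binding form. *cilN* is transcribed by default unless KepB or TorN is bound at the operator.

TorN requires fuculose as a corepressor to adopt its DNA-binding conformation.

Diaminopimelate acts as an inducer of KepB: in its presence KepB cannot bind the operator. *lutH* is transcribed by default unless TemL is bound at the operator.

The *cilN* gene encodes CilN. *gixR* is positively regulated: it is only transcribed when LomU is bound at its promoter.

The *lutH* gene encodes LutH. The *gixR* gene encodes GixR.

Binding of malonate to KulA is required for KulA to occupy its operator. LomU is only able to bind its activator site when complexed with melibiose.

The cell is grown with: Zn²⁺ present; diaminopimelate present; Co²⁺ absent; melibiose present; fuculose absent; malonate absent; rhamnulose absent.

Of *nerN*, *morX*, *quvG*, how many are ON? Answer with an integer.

2

Rhamnulose is absent, so VorB is inactive.
Zn²⁺ is present, so ElnX is inactive.
Required activator VorB is absent, so *nerN* is not transcribed.
→ *nerN* is OFF.
Malonate is absent, so KulA is inactive.
Diaminopimelate is present, so KepB is inactive.
Fuculose is absent, so TorN is inactive.
With no repressor bound, *cilN* is transcribed.
So CilN is produced and active.
No repressor is bound and CilN is active, so *morX* is transcribed.
→ *morX* is ON.
Co²⁺ is absent, so TemL is inactive.
With no repressor bound, *lutH* is transcribed.
So LutH is produced and active.
Melibiose is present, so LomU is active.
No repressor is bound and LomU is active, so *gixR* is transcribed.
So GixR is produced and active.
No repressor is bound and LutH and GixR are active, so *quvG* is transcribed.
→ *quvG* is ON.
2 of the 3 genes are transcribed.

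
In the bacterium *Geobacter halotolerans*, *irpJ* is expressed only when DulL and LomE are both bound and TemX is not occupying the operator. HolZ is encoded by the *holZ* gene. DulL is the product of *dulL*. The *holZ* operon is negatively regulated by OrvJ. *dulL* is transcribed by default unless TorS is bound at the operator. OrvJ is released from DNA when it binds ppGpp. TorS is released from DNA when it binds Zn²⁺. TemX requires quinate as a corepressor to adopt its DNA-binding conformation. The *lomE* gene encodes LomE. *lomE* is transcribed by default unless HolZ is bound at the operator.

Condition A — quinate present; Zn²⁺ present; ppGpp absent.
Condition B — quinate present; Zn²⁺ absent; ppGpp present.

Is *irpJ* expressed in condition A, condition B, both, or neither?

Condition A:
Quinate is present, so TemX is active.
Zn²⁺ is present, so TorS is inactive.
With no repressor bound, *dulL* is transcribed.
So DulL is produced and active.
ppGpp is absent, so OrvJ is active.
With repressor OrvJ bound, *holZ* is not transcribed.
So HolZ is not produced.
With no repressor bound, *lomE* is transcribed.
So LomE is produced and active.
With repressor TemX bound, *irpJ* is not transcribed.
→ *irpJ* is OFF in A.
Condition B:
Quinate is present, so TemX is active.
Zn²⁺ is absent, so TorS is active.
With repressor TorS bound, *dulL* is not transcribed.
So DulL is not produced.
ppGpp is present, so OrvJ is inactive.
With no repressor bound, *holZ* is transcribed.
So HolZ is produced and active.
With repressor HolZ bound, *lomE* is not transcribed.
So LomE is not produced.
With repressor TemX bound, *irpJ* is not transcribed.
→ *irpJ* is OFF in B.

neither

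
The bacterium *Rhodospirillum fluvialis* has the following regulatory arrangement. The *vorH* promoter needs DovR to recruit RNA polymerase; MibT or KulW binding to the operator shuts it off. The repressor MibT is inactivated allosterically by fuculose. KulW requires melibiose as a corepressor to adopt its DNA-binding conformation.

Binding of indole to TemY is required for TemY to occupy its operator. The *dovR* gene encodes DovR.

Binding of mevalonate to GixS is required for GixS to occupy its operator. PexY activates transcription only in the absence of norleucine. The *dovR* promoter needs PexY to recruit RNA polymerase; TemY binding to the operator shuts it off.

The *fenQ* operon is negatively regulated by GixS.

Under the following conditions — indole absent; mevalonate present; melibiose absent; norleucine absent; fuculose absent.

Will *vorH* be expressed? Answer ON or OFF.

Indole is absent, so TemY is inactive.
Norleucine is absent, so PexY is active.
No repressor is bound and PexY is active, so *dovR* is transcribed.
So DovR is produced and active.
Fuculose is absent, so MibT is active.
Melibiose is absent, so KulW is inactive.
With repressor MibT bound, *vorH* is not transcribed.

OFF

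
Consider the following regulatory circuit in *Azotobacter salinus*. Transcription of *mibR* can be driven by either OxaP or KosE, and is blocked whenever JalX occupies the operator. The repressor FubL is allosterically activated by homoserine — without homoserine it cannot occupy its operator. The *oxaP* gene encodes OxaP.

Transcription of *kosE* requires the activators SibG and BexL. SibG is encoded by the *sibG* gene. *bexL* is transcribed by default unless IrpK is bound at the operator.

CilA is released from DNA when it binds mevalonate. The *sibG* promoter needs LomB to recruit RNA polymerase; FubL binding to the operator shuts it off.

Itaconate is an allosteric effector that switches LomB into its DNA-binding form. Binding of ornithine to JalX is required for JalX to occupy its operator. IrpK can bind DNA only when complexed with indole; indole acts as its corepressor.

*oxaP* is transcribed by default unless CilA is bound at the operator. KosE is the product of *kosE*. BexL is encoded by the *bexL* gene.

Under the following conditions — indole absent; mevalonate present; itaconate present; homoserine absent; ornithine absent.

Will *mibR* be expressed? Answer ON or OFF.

ON

Mevalonate is present, so CilA is inactive.
With no repressor bound, *oxaP* is transcribed.
So OxaP is produced and active.
Itaconate is present, so LomB is active.
Homoserine is absent, so FubL is inactive.
No repressor is bound and LomB is active, so *sibG* is transcribed.
So SibG is produced and active.
Indole is absent, so IrpK is inactive.
With no repressor bound, *bexL* is transcribed.
So BexL is produced and active.
No repressor is bound and SibG and BexL are active, so *kosE* is transcribed.
So KosE is produced and active.
Ornithine is absent, so JalX is inactive.
Activator OxaP is present, so *mibR* is transcribed.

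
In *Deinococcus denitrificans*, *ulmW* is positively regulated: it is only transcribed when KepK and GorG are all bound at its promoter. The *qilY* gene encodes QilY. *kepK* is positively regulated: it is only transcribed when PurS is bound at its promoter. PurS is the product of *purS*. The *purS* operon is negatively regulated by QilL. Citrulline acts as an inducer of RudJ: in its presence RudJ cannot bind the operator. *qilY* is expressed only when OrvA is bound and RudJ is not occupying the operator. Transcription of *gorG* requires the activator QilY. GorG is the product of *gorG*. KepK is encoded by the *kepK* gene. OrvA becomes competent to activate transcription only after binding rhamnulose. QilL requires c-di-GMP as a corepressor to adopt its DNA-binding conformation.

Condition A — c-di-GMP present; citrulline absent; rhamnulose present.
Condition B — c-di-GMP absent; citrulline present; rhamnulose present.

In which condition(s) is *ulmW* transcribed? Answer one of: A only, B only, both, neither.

B only

Condition A:
c-di-GMP is present, so QilL is active.
With repressor QilL bound, *purS* is not transcribed.
So PurS is not produced.
Required activator PurS is absent, so *kepK* is not transcribed.
So KepK is not produced.
Citrulline is absent, so RudJ is active.
Rhamnulose is present, so OrvA is active.
With repressor RudJ bound, *qilY* is not transcribed.
So QilY is not produced.
Required activator QilY is absent, so *gorG* is not transcribed.
So GorG is not produced.
Required activator KepK is absent, so *ulmW* is not transcribed.
→ *ulmW* is OFF in A.
Condition B:
c-di-GMP is absent, so QilL is inactive.
With no repressor bound, *purS* is transcribed.
So PurS is produced and active.
No repressor is bound and PurS is active, so *kepK* is transcribed.
So KepK is produced and active.
Citrulline is present, so RudJ is inactive.
Rhamnulose is present, so OrvA is active.
No repressor is bound and OrvA is active, so *qilY* is transcribed.
So QilY is produced and active.
No repressor is bound and QilY is active, so *gorG* is transcribed.
So GorG is produced and active.
No repressor is bound and KepK and GorG are active, so *ulmW* is transcribed.
→ *ulmW* is ON in B.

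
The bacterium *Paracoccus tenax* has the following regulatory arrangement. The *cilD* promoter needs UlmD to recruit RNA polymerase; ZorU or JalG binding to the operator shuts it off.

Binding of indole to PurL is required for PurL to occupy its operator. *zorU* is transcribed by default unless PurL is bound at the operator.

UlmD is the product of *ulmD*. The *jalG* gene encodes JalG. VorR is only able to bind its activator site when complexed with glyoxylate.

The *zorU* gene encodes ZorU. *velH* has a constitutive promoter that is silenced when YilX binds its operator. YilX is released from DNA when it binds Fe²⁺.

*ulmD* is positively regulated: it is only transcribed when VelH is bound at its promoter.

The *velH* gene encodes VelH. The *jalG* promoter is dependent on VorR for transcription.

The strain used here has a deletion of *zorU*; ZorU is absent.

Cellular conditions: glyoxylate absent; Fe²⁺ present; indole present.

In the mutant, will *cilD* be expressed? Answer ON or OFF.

Fe²⁺ is present, so YilX is inactive.
With no repressor bound, *velH* is transcribed.
So VelH is produced and active.
No repressor is bound and VelH is active, so *ulmD* is transcribed.
So UlmD is produced and active.
ZorU is non-functional in this strain, so it has no effect.
Glyoxylate is absent, so VorR is inactive.
Required activator VorR is absent, so *jalG* is not transcribed.
So JalG is not produced.
No repressor is bound and UlmD is active, so *cilD* is transcribed.

ON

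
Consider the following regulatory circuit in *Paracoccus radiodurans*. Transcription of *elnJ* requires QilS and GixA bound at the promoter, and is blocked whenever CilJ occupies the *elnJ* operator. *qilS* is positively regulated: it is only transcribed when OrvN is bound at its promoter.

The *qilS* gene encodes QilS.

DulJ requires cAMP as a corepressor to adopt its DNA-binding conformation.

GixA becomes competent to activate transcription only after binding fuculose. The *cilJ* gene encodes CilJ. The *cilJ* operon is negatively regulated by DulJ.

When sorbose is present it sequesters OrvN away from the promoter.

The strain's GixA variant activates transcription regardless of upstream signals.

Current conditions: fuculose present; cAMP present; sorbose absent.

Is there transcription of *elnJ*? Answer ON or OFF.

ON

Sorbose is absent, so OrvN is active.
No repressor is bound and OrvN is active, so *qilS* is transcribed.
So QilS is produced and active.
GixA is constitutively active in this strain.
cAMP is present, so DulJ is active.
With repressor DulJ bound, *cilJ* is not transcribed.
So CilJ is not produced.
No repressor is bound and QilS and GixA are active, so *elnJ* is transcribed.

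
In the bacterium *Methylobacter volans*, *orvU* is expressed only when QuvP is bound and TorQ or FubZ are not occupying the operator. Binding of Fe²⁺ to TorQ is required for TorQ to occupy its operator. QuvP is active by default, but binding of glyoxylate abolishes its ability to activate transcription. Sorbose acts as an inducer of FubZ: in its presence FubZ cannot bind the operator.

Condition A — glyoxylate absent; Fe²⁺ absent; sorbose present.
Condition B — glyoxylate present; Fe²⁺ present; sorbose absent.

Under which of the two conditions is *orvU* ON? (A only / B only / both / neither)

Condition A:
Glyoxylate is absent, so QuvP is active.
Fe²⁺ is absent, so TorQ is inactive.
Sorbose is present, so FubZ is inactive.
No repressor is bound and QuvP is active, so *orvU* is transcribed.
→ *orvU* is ON in A.
Condition B:
Glyoxylate is present, so QuvP is inactive.
Fe²⁺ is present, so TorQ is active.
Sorbose is absent, so FubZ is active.
With repressor TorQ bound, *orvU* is not transcribed.
→ *orvU* is OFF in B.

A only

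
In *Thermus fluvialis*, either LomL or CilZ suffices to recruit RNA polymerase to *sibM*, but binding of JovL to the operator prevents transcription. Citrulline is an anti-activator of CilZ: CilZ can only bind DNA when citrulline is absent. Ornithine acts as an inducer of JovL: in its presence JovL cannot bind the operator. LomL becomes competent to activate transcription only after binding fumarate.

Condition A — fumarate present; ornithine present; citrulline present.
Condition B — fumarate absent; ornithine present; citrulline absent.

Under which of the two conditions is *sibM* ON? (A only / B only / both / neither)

Condition A:
Fumarate is present, so LomL is active.
Ornithine is present, so JovL is inactive.
Citrulline is present, so CilZ is inactive.
Activator LomL is present, so *sibM* is transcribed.
→ *sibM* is ON in A.
Condition B:
Fumarate is absent, so LomL is inactive.
Ornithine is present, so JovL is inactive.
Citrulline is absent, so CilZ is active.
Activator CilZ is present, so *sibM* is transcribed.
→ *sibM* is ON in B.

both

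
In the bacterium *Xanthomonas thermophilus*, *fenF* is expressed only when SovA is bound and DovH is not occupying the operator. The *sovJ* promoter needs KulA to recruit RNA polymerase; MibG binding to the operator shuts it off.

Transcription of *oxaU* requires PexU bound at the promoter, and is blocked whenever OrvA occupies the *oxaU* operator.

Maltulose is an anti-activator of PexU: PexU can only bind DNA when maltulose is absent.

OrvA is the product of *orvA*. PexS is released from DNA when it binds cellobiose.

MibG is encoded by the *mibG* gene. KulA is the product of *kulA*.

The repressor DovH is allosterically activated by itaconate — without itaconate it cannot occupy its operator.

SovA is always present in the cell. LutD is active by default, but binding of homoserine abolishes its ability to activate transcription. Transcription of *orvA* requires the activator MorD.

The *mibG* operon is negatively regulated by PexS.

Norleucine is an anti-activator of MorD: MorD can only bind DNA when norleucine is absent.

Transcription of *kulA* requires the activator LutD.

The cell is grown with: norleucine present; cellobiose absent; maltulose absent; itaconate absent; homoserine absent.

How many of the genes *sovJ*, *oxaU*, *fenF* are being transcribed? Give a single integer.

Cellobiose is absent, so PexS is active.
With repressor PexS bound, *mibG* is not transcribed.
So MibG is not produced.
Homoserine is absent, so LutD is active.
No repressor is bound and LutD is active, so *kulA* is transcribed.
So KulA is produced and active.
No repressor is bound and KulA is active, so *sovJ* is transcribed.
→ *sovJ* is ON.
Norleucine is present, so MorD is inactive.
Required activator MorD is absent, so *orvA* is not transcribed.
So OrvA is not produced.
Maltulose is absent, so PexU is active.
No repressor is bound and PexU is active, so *oxaU* is transcribed.
→ *oxaU* is ON.
SovA is produced constitutively and is active.
Itaconate is absent, so DovH is inactive.
No repressor is bound and SovA is active, so *fenF* is transcribed.
→ *fenF* is ON.
3 of the 3 genes are transcribed.

3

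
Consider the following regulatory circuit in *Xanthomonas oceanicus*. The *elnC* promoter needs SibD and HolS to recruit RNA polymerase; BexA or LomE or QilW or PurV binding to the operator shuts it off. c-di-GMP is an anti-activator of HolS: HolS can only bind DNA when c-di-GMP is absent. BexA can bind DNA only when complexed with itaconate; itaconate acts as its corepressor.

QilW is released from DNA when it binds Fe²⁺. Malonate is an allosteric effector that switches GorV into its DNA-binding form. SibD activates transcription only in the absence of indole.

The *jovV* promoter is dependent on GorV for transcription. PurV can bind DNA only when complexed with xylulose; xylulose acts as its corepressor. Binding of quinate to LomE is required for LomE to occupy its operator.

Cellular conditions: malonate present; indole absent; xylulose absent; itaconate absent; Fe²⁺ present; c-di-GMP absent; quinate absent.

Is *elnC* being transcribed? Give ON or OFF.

Indole is absent, so SibD is active.
Itaconate is absent, so BexA is inactive.
c-di-GMP is absent, so HolS is active.
Quinate is absent, so LomE is inactive.
Fe²⁺ is present, so QilW is inactive.
Xylulose is absent, so PurV is inactive.
No repressor is bound and SibD and HolS are active, so *elnC* is transcribed.

ON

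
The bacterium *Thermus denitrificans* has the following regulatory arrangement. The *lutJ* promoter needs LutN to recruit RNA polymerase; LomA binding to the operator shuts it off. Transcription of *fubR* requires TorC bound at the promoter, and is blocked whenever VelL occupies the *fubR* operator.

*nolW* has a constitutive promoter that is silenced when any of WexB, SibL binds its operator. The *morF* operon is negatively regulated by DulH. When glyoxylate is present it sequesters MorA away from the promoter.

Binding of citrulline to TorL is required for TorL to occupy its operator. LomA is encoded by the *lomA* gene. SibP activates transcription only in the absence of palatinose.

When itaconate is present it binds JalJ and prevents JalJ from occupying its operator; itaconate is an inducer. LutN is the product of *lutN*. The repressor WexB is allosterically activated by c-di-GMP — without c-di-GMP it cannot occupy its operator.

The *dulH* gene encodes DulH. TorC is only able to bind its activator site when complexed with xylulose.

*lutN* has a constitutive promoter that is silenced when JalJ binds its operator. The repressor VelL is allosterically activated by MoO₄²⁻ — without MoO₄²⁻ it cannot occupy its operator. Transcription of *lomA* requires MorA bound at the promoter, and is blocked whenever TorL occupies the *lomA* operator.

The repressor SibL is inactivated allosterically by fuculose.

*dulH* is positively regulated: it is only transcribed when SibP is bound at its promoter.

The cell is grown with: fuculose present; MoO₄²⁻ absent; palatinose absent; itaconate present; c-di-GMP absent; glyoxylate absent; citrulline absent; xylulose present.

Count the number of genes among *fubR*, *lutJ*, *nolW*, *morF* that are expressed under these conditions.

MoO₄²⁻ is absent, so VelL is inactive.
Xylulose is present, so TorC is active.
No repressor is bound and TorC is active, so *fubR* is transcribed.
→ *fubR* is ON.
Glyoxylate is absent, so MorA is active.
Citrulline is absent, so TorL is inactive.
No repressor is bound and MorA is active, so *lomA* is transcribed.
So LomA is produced and active.
Itaconate is present, so JalJ is inactive.
With no repressor bound, *lutN* is transcribed.
So LutN is produced and active.
With repressor LomA bound, *lutJ* is not transcribed.
→ *lutJ* is OFF.
c-di-GMP is absent, so WexB is inactive.
Fuculose is present, so SibL is inactive.
With no repressor bound, *nolW* is transcribed.
→ *nolW* is ON.
Palatinose is absent, so SibP is active.
No repressor is bound and SibP is active, so *dulH* is transcribed.
So DulH is produced and active.
With repressor DulH bound, *morF* is not transcribed.
→ *morF* is OFF.
2 of the 4 genes are transcribed.

2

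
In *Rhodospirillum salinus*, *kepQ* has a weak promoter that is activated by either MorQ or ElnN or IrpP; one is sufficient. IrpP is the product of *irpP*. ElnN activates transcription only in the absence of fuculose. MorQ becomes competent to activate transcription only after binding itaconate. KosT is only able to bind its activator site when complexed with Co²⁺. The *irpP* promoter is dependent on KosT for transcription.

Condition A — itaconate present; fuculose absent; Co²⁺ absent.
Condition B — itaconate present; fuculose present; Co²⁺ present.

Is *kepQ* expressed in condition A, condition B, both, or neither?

Condition A:
Itaconate is present, so MorQ is active.
Fuculose is absent, so ElnN is active.
Co²⁺ is absent, so KosT is inactive.
Required activator KosT is absent, so *irpP* is not transcribed.
So IrpP is not produced.
Activator MorQ is present, so *kepQ* is transcribed.
→ *kepQ* is ON in A.
Condition B:
Itaconate is present, so MorQ is active.
Fuculose is present, so ElnN is inactive.
Co²⁺ is present, so KosT is active.
No repressor is bound and KosT is active, so *irpP* is transcribed.
So IrpP is produced and active.
Activator MorQ is present, so *kepQ* is transcribed.
→ *kepQ* is ON in B.

both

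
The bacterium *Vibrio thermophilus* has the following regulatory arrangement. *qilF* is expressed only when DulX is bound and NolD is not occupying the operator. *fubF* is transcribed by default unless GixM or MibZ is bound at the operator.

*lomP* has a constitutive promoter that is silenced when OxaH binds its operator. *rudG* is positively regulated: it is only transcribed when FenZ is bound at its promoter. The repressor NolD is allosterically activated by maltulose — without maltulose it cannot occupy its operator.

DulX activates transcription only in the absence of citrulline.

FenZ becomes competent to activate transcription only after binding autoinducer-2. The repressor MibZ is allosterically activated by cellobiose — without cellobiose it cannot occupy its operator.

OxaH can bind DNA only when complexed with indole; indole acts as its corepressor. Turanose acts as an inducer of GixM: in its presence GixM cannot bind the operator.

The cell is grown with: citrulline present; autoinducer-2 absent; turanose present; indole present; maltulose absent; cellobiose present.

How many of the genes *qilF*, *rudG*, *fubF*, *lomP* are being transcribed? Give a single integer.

0

Maltulose is absent, so NolD is inactive.
Citrulline is present, so DulX is inactive.
Required activator DulX is absent, so *qilF* is not transcribed.
→ *qilF* is OFF.
Autoinducer-2 is absent, so FenZ is inactive.
Required activator FenZ is absent, so *rudG* is not transcribed.
→ *rudG* is OFF.
Turanose is present, so GixM is inactive.
Cellobiose is present, so MibZ is active.
With repressor MibZ bound, *fubF* is not transcribed.
→ *fubF* is OFF.
Indole is present, so OxaH is active.
With repressor OxaH bound, *lomP* is not transcribed.
→ *lomP* is OFF.
0 of the 4 genes are transcribed.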